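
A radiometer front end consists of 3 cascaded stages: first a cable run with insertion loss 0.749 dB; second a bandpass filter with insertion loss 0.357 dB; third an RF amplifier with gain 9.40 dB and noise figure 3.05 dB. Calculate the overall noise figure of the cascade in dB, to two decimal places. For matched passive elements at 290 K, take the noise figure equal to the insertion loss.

Convert to linear (a loss of L dB is a gain of −L dB): F_i = 10^(NF_i/10), G_i = 10^(G_i,dB/10)
  Stage 1: F_1 = 10^(0.749/10) = 1.188, G_1 = 10^(−0.749/10) = 0.8416
  Stage 2: F_2 = 10^(0.357/10) = 1.086, G_2 = 10^(−0.357/10) = 0.9211
  Stage 3: F_3 = 10^(3.05/10) = 2.018, G_3 = 10^(9.40/10) = 8.710
Friis cascade:
  F = 1.188 + (1.086 − 1)/0.8416 + (2.018 − 1)/0.7752 = 2.604
NF = 10 log₁₀(2.604) = 4.16 dB

4.16 dB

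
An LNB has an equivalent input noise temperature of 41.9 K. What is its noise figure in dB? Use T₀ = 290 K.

0.586 dB

F = 1 + T_e/T₀ = 1 + 41.9/290 = 1.14448
NF = 10 log₁₀(1.14448) = 0.586 dB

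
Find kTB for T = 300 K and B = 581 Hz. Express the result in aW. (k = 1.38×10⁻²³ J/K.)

2.41 aW

P_n = kTB = 1.38×10⁻²³ × 300 × 5.81×10² = 2.41×10⁻¹⁸ W = 2.41 aW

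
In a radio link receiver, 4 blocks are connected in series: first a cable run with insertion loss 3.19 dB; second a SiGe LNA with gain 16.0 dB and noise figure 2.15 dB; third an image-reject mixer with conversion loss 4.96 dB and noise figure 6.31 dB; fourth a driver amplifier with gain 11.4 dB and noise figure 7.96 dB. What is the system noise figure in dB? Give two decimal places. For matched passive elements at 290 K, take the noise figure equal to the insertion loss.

Convert to linear (a loss of L dB is a gain of −L dB): F_i = 10^(NF_i/10), G_i = 10^(G_i,dB/10)
  Stage 1: F_1 = 10^(3.19/10) = 2.084, G_1 = 10^(−3.19/10) = 0.4797
  Stage 2: F_2 = 10^(2.15/10) = 1.641, G_2 = 10^(16.0/10) = 39.81
  Stage 3: F_3 = 10^(6.31/10) = 4.276, G_3 = 10^(−4.96/10) = 0.3192
  Stage 4: F_4 = 10^(7.96/10) = 6.252, G_4 = 10^(11.4/10) = 13.80
Friis cascade:
  F = 2.084 + (1.641 − 1)/0.4797 + (4.276 − 1)/19.10 + (6.252 − 1)/6.095 = 4.453
NF = 10 log₁₀(4.453) = 6.49 dB

6.49 dB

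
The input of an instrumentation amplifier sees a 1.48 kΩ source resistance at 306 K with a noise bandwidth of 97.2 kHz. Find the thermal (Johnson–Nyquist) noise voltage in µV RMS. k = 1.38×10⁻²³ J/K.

1.56 µV

V_n = √(4kTRB)
4kTRB = 4 × 1.38×10⁻²³ × 306 × 1.48×10³ × 9.72×10⁴ = 2.43×10⁻¹² V²
V_n = √(2.43×10⁻¹²) = 1.56×10⁻⁶ V = 1.56 µV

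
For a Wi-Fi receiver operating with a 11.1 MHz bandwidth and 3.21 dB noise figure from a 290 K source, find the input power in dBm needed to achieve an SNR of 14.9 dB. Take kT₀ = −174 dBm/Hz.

−85.4 dBm

Sensitivity = −174 + 10 log₁₀(B) + NF + SNR_min
= −174 + 70.45 + 3.21 + 14.9
= −85.44 dBm → −85.4 dBm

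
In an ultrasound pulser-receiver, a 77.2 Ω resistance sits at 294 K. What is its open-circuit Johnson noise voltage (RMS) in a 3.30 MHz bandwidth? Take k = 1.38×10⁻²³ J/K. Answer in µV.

V_n = √(4kTRB)
4kTRB = 4 × 1.38×10⁻²³ × 294 × 7.72×10¹ × 3.30×10⁶ = 4.13×10⁻¹² V²
V_n = √(4.13×10⁻¹²) = 2.03×10⁻⁶ V = 2.03 µV

2.03 µV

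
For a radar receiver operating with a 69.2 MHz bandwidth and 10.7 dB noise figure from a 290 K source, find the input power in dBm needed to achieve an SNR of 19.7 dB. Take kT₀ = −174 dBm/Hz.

Sensitivity = −174 + 10 log₁₀(B) + NF + SNR_min
= −174 + 78.4 + 10.7 + 19.7
= −65.2 dBm → −65.2 dBm

−65.2 dBm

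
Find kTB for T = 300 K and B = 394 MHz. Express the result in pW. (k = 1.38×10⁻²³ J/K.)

P_n = kTB = 1.38×10⁻²³ × 300 × 3.94×10⁸ = 1.63×10⁻¹² W = 1.63 pW

1.63 pW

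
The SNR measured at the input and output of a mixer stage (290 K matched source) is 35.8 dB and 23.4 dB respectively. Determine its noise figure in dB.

NF (dB) = SNR_in(dB) − SNR_out(dB) when the source is at T₀
NF = 35.8 − 23.4 = 12.4 dB

12.4 dB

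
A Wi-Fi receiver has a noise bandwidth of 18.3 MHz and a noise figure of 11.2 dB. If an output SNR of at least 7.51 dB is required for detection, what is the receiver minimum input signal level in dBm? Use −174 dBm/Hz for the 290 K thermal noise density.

−82.7 dBm

Sensitivity = −174 + 10 log₁₀(B) + NF + SNR_min
= −174 + 72.62 + 11.2 + 7.51
= −82.67 dBm → −82.7 dBm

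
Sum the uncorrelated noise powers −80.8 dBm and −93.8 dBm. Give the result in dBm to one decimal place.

−80.6 dBm

Convert to linear, add, convert back:
P₁ = 8.32×10⁻¹² W, P₂ = 4.17×10⁻¹³ W
P_tot = 8.73×10⁻¹² W → 10 log₁₀(P_tot / 10⁻³) = −80.6 dBm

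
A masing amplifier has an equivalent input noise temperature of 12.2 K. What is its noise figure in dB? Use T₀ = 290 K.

0.179 dB

F = 1 + T_e/T₀ = 1 + 12.2/290 = 1.04207
NF = 10 log₁₀(1.04207) = 0.179 dB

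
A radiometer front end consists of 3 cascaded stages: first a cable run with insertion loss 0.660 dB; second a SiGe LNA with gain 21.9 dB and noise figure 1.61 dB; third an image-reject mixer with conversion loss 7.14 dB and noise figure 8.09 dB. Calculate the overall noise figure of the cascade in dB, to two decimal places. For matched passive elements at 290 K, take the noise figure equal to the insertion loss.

Convert to linear (a loss of L dB is a gain of −L dB): F_i = 10^(NF_i/10), G_i = 10^(G_i,dB/10)
  Stage 1: F_1 = 10^(0.660/10) = 1.164, G_1 = 10^(−0.660/10) = 0.8590
  Stage 2: F_2 = 10^(1.61/10) = 1.449, G_2 = 10^(21.9/10) = 154.9
  Stage 3: F_3 = 10^(8.09/10) = 6.442, G_3 = 10^(−7.14/10) = 0.1932
Friis cascade:
  F = 1.164 + (1.449 − 1)/0.8590 + (6.442 − 1)/133.0 = 1.727
NF = 10 log₁₀(1.727) = 2.37 dB

2.37 dB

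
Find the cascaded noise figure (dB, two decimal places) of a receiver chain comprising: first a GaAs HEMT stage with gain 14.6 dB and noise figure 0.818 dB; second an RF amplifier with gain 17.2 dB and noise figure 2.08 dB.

Convert to linear (a loss of L dB is a gain of −L dB): F_i = 10^(NF_i/10), G_i = 10^(G_i,dB/10)
  Stage 1: F_1 = 10^(0.818/10) = 1.207, G_1 = 10^(14.6/10) = 28.84
  Stage 2: F_2 = 10^(2.08/10) = 1.614, G_2 = 10^(17.2/10) = 52.48
Friis cascade:
  F = 1.207 + (1.614 − 1)/28.84 = 1.229
NF = 10 log₁₀(1.229) = 0.89 dB

0.89 dB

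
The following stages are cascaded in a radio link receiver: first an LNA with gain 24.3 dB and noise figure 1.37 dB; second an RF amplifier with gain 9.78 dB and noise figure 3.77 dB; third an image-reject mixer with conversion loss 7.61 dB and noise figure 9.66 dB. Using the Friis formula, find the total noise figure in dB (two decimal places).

Convert to linear (a loss of L dB is a gain of −L dB): F_i = 10^(NF_i/10), G_i = 10^(G_i,dB/10)
  Stage 1: F_1 = 10^(1.37/10) = 1.371, G_1 = 10^(24.3/10) = 269.2
  Stage 2: F_2 = 10^(3.77/10) = 2.382, G_2 = 10^(9.78/10) = 9.506
  Stage 3: F_3 = 10^(9.66/10) = 9.247, G_3 = 10^(−7.61/10) = 0.1734
Friis cascade:
  F = 1.371 + (2.382 − 1)/269.2 + (9.247 − 1)/2559 = 1.379
NF = 10 log₁₀(1.379) = 1.40 dB

1.40 dB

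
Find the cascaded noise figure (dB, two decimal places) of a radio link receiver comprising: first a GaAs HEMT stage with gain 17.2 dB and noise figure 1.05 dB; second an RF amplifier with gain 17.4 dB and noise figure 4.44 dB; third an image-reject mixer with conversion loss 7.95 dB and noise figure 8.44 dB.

1.17 dB

Convert to linear (a loss of L dB is a gain of −L dB): F_i = 10^(NF_i/10), G_i = 10^(G_i,dB/10)
  Stage 1: F_1 = 10^(1.05/10) = 1.274, G_1 = 10^(17.2/10) = 52.48
  Stage 2: F_2 = 10^(4.44/10) = 2.780, G_2 = 10^(17.4/10) = 54.95
  Stage 3: F_3 = 10^(8.44/10) = 6.982, G_3 = 10^(−7.95/10) = 0.1603
Friis cascade:
  F = 1.274 + (2.780 − 1)/52.48 + (6.982 − 1)/2884 = 1.309
NF = 10 log₁₀(1.309) = 1.17 dB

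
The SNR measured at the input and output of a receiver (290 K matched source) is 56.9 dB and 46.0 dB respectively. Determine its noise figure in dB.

10.9 dB

NF (dB) = SNR_in(dB) − SNR_out(dB) when the source is at T₀
NF = 56.9 − 46.0 = 10.9 dB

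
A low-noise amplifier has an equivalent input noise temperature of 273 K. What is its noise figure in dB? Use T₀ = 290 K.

F = 1 + T_e/T₀ = 1 + 273/290 = 1.94138
NF = 10 log₁₀(1.94138) = 2.88 dB

2.88 dB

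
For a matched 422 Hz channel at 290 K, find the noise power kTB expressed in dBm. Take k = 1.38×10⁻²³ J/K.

P_n = kTB = 1.38×10⁻²³ × 290 × 4.22×10² = 1.69×10⁻¹⁸ W
In dBm: 10 log₁₀(1.69×10⁻¹⁸ / 10⁻³) = −147.7 dBm

−147.7 dBm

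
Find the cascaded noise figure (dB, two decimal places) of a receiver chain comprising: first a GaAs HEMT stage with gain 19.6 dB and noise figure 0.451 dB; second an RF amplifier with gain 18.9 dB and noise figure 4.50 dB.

Convert to linear (a loss of L dB is a gain of −L dB): F_i = 10^(NF_i/10), G_i = 10^(G_i,dB/10)
  Stage 1: F_1 = 10^(0.451/10) = 1.109, G_1 = 10^(19.6/10) = 91.20
  Stage 2: F_2 = 10^(4.50/10) = 2.818, G_2 = 10^(18.9/10) = 77.62
Friis cascade:
  F = 1.109 + (2.818 − 1)/91.20 = 1.129
NF = 10 log₁₀(1.129) = 0.53 dB

0.53 dB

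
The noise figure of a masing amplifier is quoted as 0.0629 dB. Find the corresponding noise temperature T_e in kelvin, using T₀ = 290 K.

4.23 K

F = 10^(0.0629/10) = 1.01459
T_e = (F − 1)·T₀ = (1.01459 − 1) × 290 = 4.23 K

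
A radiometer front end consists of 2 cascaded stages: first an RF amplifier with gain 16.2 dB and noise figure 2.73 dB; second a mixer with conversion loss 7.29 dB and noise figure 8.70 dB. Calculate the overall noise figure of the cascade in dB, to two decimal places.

Convert to linear (a loss of L dB is a gain of −L dB): F_i = 10^(NF_i/10), G_i = 10^(G_i,dB/10)
  Stage 1: F_1 = 10^(2.73/10) = 1.875, G_1 = 10^(16.2/10) = 41.69
  Stage 2: F_2 = 10^(8.70/10) = 7.413, G_2 = 10^(−7.29/10) = 0.1866
Friis cascade:
  F = 1.875 + (7.413 − 1)/41.69 = 2.029
NF = 10 log₁₀(2.029) = 3.07 dB

3.07 dB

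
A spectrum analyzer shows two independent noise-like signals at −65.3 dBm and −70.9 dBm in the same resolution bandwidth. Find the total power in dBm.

−64.2 dBm

Convert to linear, add, convert back:
P₁ = 2.95×10⁻¹⁰ W, P₂ = 8.13×10⁻¹¹ W
P_tot = 3.76×10⁻¹⁰ W → 10 log₁₀(P_tot / 10⁻³) = −64.2 dBm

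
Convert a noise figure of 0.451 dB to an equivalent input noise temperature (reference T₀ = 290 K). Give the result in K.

F = 10^(0.451/10) = 1.10943
T_e = (F − 1)·T₀ = (1.10943 − 1) × 290 = 31.7 K

31.7 K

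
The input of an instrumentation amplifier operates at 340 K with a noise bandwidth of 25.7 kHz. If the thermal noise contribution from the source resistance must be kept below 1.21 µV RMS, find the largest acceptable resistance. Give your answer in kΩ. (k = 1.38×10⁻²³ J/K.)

3.04 kΩ

Johnson–Nyquist: V_n = √(4kTRB) ⇒ R = V_n² / (4kTB)
4kTB = 4 × 1.38×10⁻²³ × 340 × 2.57×10⁴ = 4.82×10⁻¹⁶
R = (1.21×10⁻⁶)² / 4.82×10⁻¹⁶ = 3.04×10³ Ω = 3.04 kΩ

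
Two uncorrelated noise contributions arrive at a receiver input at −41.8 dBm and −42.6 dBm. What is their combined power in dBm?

−39.2 dBm

Convert to linear, add, convert back:
P₁ = 6.61×10⁻⁸ W, P₂ = 5.50×10⁻⁸ W
P_tot = 1.21×10⁻⁷ W → 10 log₁₀(P_tot / 10⁻³) = −39.2 dBm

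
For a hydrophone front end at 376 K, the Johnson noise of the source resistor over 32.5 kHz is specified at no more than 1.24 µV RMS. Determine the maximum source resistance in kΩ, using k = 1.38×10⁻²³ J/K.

Johnson–Nyquist: V_n = √(4kTRB) ⇒ R = V_n² / (4kTB)
4kTB = 4 × 1.38×10⁻²³ × 376 × 3.25×10⁴ = 6.75×10⁻¹⁶
R = (1.24×10⁻⁶)² / 6.75×10⁻¹⁶ = 2.28×10³ Ω = 2.28 kΩ

2.28 kΩ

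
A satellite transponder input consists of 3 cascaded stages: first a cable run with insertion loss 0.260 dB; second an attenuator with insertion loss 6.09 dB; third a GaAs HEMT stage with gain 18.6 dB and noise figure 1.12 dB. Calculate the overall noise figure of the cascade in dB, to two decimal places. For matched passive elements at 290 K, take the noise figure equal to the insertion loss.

Convert to linear (a loss of L dB is a gain of −L dB): F_i = 10^(NF_i/10), G_i = 10^(G_i,dB/10)
  Stage 1: F_1 = 10^(0.260/10) = 1.062, G_1 = 10^(−0.260/10) = 0.9419
  Stage 2: F_2 = 10^(6.09/10) = 4.064, G_2 = 10^(−6.09/10) = 0.2460
  Stage 3: F_3 = 10^(1.12/10) = 1.294, G_3 = 10^(18.6/10) = 72.44
Friis cascade:
  F = 1.062 + (4.064 − 1)/0.9419 + (1.294 − 1)/0.2317 = 5.585
NF = 10 log₁₀(5.585) = 7.47 dB

7.47 dB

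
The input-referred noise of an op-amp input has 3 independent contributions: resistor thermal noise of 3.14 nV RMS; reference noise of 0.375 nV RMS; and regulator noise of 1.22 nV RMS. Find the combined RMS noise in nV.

Uncorrelated sources add in power (mean-square): V_tot = √(ΣV_i²)
V_tot = √[(3.14×10⁻⁹)² + (3.75×10⁻¹⁰)² + (1.22×10⁻⁹)²] = 3.39×10⁻⁹ V = 3.39 nV

3.39 nV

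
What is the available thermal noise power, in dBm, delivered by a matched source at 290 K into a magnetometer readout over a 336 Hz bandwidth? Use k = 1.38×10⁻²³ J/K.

P_n = kTB = 1.38×10⁻²³ × 290 × 3.36×10² = 1.34×10⁻¹⁸ W
In dBm: 10 log₁₀(1.34×10⁻¹⁸ / 10⁻³) = −148.7 dBm

−148.7 dBm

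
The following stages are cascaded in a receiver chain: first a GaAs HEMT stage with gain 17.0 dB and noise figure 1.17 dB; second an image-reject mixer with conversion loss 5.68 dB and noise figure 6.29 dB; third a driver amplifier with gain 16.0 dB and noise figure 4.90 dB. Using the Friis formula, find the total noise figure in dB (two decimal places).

1.84 dB

Convert to linear (a loss of L dB is a gain of −L dB): F_i = 10^(NF_i/10), G_i = 10^(G_i,dB/10)
  Stage 1: F_1 = 10^(1.17/10) = 1.309, G_1 = 10^(17.0/10) = 50.12
  Stage 2: F_2 = 10^(6.29/10) = 4.256, G_2 = 10^(−5.68/10) = 0.2704
  Stage 3: F_3 = 10^(4.90/10) = 3.090, G_3 = 10^(16.0/10) = 39.81
Friis cascade:
  F = 1.309 + (4.256 − 1)/50.12 + (3.090 − 1)/13.55 = 1.528
NF = 10 log₁₀(1.528) = 1.84 dB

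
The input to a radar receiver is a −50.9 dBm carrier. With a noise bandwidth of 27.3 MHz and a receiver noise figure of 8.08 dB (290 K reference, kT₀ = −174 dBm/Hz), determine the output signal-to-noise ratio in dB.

Noise floor: N = −174 + 10 log₁₀(B) + NF
10 log₁₀(2.73×10⁷) = 74.36 dB
N = −174 + 74.36 + 8.08 = −91.56 dBm
SNR = P_sig − N = −50.9 − (−91.56) = 40.66 dB → 40.7 dB

40.7 dB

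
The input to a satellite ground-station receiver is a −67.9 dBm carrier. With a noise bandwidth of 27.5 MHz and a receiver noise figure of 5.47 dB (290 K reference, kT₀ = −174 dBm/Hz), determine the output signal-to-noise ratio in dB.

Noise floor: N = −174 + 10 log₁₀(B) + NF
10 log₁₀(2.75×10⁷) = 74.39 dB
N = −174 + 74.39 + 5.47 = −94.14 dBm
SNR = P_sig − N = −67.9 − (−94.14) = 26.24 dB → 26.2 dB

26.2 dB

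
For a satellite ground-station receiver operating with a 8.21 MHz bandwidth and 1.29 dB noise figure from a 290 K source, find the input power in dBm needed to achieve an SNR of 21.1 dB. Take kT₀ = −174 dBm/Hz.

−82.5 dBm

Sensitivity = −174 + 10 log₁₀(B) + NF + SNR_min
= −174 + 69.14 + 1.29 + 21.1
= −82.47 dBm → −82.5 dBm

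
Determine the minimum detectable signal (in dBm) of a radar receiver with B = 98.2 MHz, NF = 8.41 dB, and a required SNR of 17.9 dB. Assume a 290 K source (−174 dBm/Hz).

Sensitivity = −174 + 10 log₁₀(B) + NF + SNR_min
= −174 + 79.92 + 8.41 + 17.9
= −67.77 dBm → −67.8 dBm

−67.8 dBm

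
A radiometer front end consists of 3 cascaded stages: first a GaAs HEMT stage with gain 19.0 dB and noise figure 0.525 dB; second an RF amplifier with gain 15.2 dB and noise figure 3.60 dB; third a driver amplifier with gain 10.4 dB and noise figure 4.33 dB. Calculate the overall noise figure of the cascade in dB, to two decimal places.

0.59 dB

Convert to linear (a loss of L dB is a gain of −L dB): F_i = 10^(NF_i/10), G_i = 10^(G_i,dB/10)
  Stage 1: F_1 = 10^(0.525/10) = 1.128, G_1 = 10^(19.0/10) = 79.43
  Stage 2: F_2 = 10^(3.60/10) = 2.291, G_2 = 10^(15.2/10) = 33.11
  Stage 3: F_3 = 10^(4.33/10) = 2.710, G_3 = 10^(10.4/10) = 10.96
Friis cascade:
  F = 1.128 + (2.291 − 1)/79.43 + (2.710 − 1)/2630 = 1.145
NF = 10 log₁₀(1.145) = 0.59 dB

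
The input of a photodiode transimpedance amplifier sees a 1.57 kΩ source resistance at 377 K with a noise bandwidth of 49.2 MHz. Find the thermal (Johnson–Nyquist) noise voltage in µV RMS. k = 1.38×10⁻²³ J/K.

40.1 µV

V_n = √(4kTRB)
4kTRB = 4 × 1.38×10⁻²³ × 377 × 1.57×10³ × 4.92×10⁷ = 1.61×10⁻⁹ V²
V_n = √(1.61×10⁻⁹) = 4.01×10⁻⁵ V = 40.1 µV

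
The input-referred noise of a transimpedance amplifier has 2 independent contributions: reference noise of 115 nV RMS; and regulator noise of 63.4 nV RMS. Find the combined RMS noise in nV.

Uncorrelated sources add in power (mean-square): V_tot = √(ΣV_i²)
V_tot = √[(1.15×10⁻⁷)² + (6.34×10⁻⁸)²] = 1.31×10⁻⁷ V = 131 nV

131 nV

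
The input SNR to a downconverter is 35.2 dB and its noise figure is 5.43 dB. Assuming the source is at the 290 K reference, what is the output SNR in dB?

By definition F = SNR_in/SNR_out, so in dB: SNR_out = SNR_in − NF
SNR_out = 35.2 − 5.43 = 29.77 dB

29.77 dB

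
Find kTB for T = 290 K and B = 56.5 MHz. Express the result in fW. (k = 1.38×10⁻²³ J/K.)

P_n = kTB = 1.38×10⁻²³ × 290 × 5.65×10⁷ = 2.26×10⁻¹³ W = 226 fW

226 fW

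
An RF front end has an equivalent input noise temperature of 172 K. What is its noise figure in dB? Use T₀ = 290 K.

F = 1 + T_e/T₀ = 1 + 172/290 = 1.5931
NF = 10 log₁₀(1.5931) = 2.02 dB

2.02 dB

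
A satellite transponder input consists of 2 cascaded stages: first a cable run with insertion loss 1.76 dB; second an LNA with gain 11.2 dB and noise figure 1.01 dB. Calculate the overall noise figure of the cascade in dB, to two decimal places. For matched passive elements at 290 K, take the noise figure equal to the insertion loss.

2.77 dB

Convert to linear (a loss of L dB is a gain of −L dB): F_i = 10^(NF_i/10), G_i = 10^(G_i,dB/10)
  Stage 1: F_1 = 10^(1.76/10) = 1.500, G_1 = 10^(−1.76/10) = 0.6668
  Stage 2: F_2 = 10^(1.01/10) = 1.262, G_2 = 10^(11.2/10) = 13.18
Friis cascade:
  F = 1.500 + (1.262 − 1)/0.6668 = 1.892
NF = 10 log₁₀(1.892) = 2.77 dB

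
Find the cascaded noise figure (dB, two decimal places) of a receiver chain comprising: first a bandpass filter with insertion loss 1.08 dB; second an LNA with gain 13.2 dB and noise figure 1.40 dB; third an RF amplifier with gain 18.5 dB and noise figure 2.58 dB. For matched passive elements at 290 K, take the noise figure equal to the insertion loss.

2.60 dB

Convert to linear (a loss of L dB is a gain of −L dB): F_i = 10^(NF_i/10), G_i = 10^(G_i,dB/10)
  Stage 1: F_1 = 10^(1.08/10) = 1.282, G_1 = 10^(−1.08/10) = 0.7798
  Stage 2: F_2 = 10^(1.40/10) = 1.380, G_2 = 10^(13.2/10) = 20.89
  Stage 3: F_3 = 10^(2.58/10) = 1.811, G_3 = 10^(18.5/10) = 70.79
Friis cascade:
  F = 1.282 + (1.380 − 1)/0.7798 + (1.811 − 1)/16.29 = 1.820
NF = 10 log₁₀(1.820) = 2.60 dB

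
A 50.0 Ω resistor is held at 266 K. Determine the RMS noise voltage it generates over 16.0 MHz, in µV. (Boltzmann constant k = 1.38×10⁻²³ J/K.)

V_n = √(4kTRB)
4kTRB = 4 × 1.38×10⁻²³ × 266 × 5.00×10¹ × 1.60×10⁷ = 1.17×10⁻¹¹ V²
V_n = √(1.17×10⁻¹¹) = 3.43×10⁻⁶ V = 3.43 µV

3.43 µV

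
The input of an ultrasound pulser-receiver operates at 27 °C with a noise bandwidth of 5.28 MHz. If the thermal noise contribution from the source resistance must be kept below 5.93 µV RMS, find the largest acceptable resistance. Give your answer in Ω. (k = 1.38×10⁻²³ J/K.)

T = 27 °C + 273.15 = 300.15 K
Johnson–Nyquist: V_n = √(4kTRB) ⇒ R = V_n² / (4kTB)
4kTB = 4 × 1.38×10⁻²³ × 300.15 × 5.28×10⁶ = 8.75×10⁻¹⁴
R = (5.93×10⁻⁶)² / 8.75×10⁻¹⁴ = 4.02×10² Ω = 402 Ω

402 Ω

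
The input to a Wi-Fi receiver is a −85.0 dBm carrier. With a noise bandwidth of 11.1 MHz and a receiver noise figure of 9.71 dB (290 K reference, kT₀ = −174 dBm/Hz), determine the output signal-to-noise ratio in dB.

Noise floor: N = −174 + 10 log₁₀(B) + NF
10 log₁₀(1.11×10⁷) = 70.45 dB
N = −174 + 70.45 + 9.71 = −93.84 dBm
SNR = P_sig − N = −85.0 − (−93.84) = 8.84 dB → 8.8 dB

8.8 dB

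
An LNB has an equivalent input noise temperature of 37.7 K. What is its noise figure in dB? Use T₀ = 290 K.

F = 1 + T_e/T₀ = 1 + 37.7/290 = 1.13
NF = 10 log₁₀(1.13) = 0.531 dB

0.531 dB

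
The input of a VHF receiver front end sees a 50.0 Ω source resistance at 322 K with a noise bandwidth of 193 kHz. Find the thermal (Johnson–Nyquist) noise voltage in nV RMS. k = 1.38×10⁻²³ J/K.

V_n = √(4kTRB)
4kTRB = 4 × 1.38×10⁻²³ × 322 × 5.00×10¹ × 1.93×10⁵ = 1.72×10⁻¹³ V²
V_n = √(1.72×10⁻¹³) = 4.14×10⁻⁷ V = 414 nV

414 nV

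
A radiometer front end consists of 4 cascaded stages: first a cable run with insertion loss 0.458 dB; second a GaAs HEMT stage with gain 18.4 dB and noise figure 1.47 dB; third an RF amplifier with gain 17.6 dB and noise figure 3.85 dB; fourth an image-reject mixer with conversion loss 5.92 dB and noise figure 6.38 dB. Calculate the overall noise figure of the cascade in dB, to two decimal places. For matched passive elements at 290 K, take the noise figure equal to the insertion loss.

1.99 dB

Convert to linear (a loss of L dB is a gain of −L dB): F_i = 10^(NF_i/10), G_i = 10^(G_i,dB/10)
  Stage 1: F_1 = 10^(0.458/10) = 1.111, G_1 = 10^(−0.458/10) = 0.8999
  Stage 2: F_2 = 10^(1.47/10) = 1.403, G_2 = 10^(18.4/10) = 69.18
  Stage 3: F_3 = 10^(3.85/10) = 2.427, G_3 = 10^(17.6/10) = 57.54
  Stage 4: F_4 = 10^(6.38/10) = 4.345, G_4 = 10^(−5.92/10) = 0.2559
Friis cascade:
  F = 1.111 + (1.403 − 1)/0.8999 + (2.427 − 1)/62.26 + (4.345 − 1)/3583 = 1.583
NF = 10 log₁₀(1.583) = 1.99 dB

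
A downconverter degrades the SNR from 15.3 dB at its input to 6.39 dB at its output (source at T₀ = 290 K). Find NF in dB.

8.91 dB

NF (dB) = SNR_in(dB) − SNR_out(dB) when the source is at T₀
NF = 15.3 − 6.39 = 8.91 dB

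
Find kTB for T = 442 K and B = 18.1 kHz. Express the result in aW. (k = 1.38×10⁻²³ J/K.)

P_n = kTB = 1.38×10⁻²³ × 442 × 1.81×10⁴ = 1.10×10⁻¹⁶ W = 110 aW

110 aW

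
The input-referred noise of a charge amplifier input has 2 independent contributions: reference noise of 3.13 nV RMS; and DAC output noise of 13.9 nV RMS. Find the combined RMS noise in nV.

Uncorrelated sources add in power (mean-square): V_tot = √(ΣV_i²)
V_tot = √[(3.13×10⁻⁹)² + (1.39×10⁻⁸)²] = 1.42×10⁻⁸ V = 14.2 nV

14.2 nV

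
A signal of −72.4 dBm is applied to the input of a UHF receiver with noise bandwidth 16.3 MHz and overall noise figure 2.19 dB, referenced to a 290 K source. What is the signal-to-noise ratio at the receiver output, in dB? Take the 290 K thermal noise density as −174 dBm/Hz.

Noise floor: N = −174 + 10 log₁₀(B) + NF
10 log₁₀(1.63×10⁷) = 72.12 dB
N = −174 + 72.12 + 2.19 = −99.69 dBm
SNR = P_sig − N = −72.4 − (−99.69) = 27.29 dB → 27.3 dB

27.3 dB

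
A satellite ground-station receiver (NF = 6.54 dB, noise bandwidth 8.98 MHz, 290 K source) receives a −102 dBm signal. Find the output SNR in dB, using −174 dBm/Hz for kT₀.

Noise floor: N = −174 + 10 log₁₀(B) + NF
10 log₁₀(8.98×10⁶) = 69.53 dB
N = −174 + 69.53 + 6.54 = −97.93 dBm
SNR = P_sig − N = −102 − (−97.93) = −4.07 dB → −4.1 dB

−4.1 dB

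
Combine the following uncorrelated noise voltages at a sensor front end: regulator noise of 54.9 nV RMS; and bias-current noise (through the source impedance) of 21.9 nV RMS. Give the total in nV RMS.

Uncorrelated sources add in power (mean-square): V_tot = √(ΣV_i²)
V_tot = √[(5.49×10⁻⁸)² + (2.19×10⁻⁸)²] = 5.91×10⁻⁸ V = 59.1 nV

59.1 nV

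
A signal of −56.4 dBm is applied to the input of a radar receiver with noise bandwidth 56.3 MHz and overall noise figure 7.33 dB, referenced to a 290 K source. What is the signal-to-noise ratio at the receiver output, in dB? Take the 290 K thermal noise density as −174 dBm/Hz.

Noise floor: N = −174 + 10 log₁₀(B) + NF
10 log₁₀(5.63×10⁷) = 77.51 dB
N = −174 + 77.51 + 7.33 = −89.16 dBm
SNR = P_sig − N = −56.4 − (−89.16) = 32.76 dB → 32.8 dB

32.8 dB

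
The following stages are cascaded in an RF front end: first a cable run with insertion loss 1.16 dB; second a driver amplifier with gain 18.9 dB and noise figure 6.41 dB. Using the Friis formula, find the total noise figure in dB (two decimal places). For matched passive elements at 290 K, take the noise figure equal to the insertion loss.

Convert to linear (a loss of L dB is a gain of −L dB): F_i = 10^(NF_i/10), G_i = 10^(G_i,dB/10)
  Stage 1: F_1 = 10^(1.16/10) = 1.306, G_1 = 10^(−1.16/10) = 0.7656
  Stage 2: F_2 = 10^(6.41/10) = 4.375, G_2 = 10^(18.9/10) = 77.62
Friis cascade:
  F = 1.306 + (4.375 − 1)/0.7656 = 5.715
NF = 10 log₁₀(5.715) = 7.57 dB

7.57 dB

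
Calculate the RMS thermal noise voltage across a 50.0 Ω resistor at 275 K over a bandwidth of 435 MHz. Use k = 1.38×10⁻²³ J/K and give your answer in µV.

V_n = √(4kTRB)
4kTRB = 4 × 1.38×10⁻²³ × 275 × 5.00×10¹ × 4.35×10⁸ = 3.30×10⁻¹⁰ V²
V_n = √(3.30×10⁻¹⁰) = 1.82×10⁻⁵ V = 18.2 µV

18.2 µV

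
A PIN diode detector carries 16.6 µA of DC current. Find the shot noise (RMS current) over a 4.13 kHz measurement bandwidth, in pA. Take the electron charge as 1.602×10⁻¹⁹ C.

I_n = √(2qI·B)
2qI·B = 2 × 1.602×10⁻¹⁹ × 1.66×10⁻⁵ × 4.13×10³ = 2.20×10⁻²⁰ A²
I_n = √(2.20×10⁻²⁰) = 1.48×10⁻¹⁰ A = 148 pA

148 pA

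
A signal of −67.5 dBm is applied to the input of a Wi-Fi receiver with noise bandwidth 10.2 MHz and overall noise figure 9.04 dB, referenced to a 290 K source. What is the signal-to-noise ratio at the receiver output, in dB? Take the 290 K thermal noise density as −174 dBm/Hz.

Noise floor: N = −174 + 10 log₁₀(B) + NF
10 log₁₀(1.02×10⁷) = 70.09 dB
N = −174 + 70.09 + 9.04 = −94.87 dBm
SNR = P_sig − N = −67.5 − (−94.87) = 27.37 dB → 27.4 dB

27.4 dB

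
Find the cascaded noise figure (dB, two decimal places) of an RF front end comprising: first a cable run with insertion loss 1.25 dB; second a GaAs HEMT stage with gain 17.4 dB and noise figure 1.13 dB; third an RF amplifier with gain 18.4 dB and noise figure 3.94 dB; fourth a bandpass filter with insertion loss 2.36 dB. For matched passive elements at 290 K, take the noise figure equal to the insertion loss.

Convert to linear (a loss of L dB is a gain of −L dB): F_i = 10^(NF_i/10), G_i = 10^(G_i,dB/10)
  Stage 1: F_1 = 10^(1.25/10) = 1.334, G_1 = 10^(−1.25/10) = 0.7499
  Stage 2: F_2 = 10^(1.13/10) = 1.297, G_2 = 10^(17.4/10) = 54.95
  Stage 3: F_3 = 10^(3.94/10) = 2.477, G_3 = 10^(18.4/10) = 69.18
  Stage 4: F_4 = 10^(2.36/10) = 1.722, G_4 = 10^(−2.36/10) = 0.5808
Friis cascade:
  F = 1.334 + (1.297 − 1)/0.7499 + (2.477 − 1)/41.21 + (1.722 − 1)/2851 = 1.766
NF = 10 log₁₀(1.766) = 2.47 dB

2.47 dB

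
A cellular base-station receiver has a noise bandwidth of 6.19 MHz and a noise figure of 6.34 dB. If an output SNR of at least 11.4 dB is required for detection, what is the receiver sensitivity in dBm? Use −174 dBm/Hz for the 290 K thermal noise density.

−88.3 dBm

Sensitivity = −174 + 10 log₁₀(B) + NF + SNR_min
= −174 + 67.92 + 6.34 + 11.4
= −88.34 dBm → −88.3 dBm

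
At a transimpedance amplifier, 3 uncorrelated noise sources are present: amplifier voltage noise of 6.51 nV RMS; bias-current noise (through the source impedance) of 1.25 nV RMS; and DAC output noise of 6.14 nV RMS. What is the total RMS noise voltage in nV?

Uncorrelated sources add in power (mean-square): V_tot = √(ΣV_i²)
V_tot = √[(6.51×10⁻⁹)² + (1.25×10⁻⁹)² + (6.14×10⁻⁹)²] = 9.04×10⁻⁹ V = 9.04 nV

9.04 nV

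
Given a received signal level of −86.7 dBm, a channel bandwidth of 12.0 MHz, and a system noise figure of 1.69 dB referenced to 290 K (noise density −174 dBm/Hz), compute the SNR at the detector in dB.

Noise floor: N = −174 + 10 log₁₀(B) + NF
10 log₁₀(1.20×10⁷) = 70.79 dB
N = −174 + 70.79 + 1.69 = −101.52 dBm
SNR = P_sig − N = −86.7 − (−101.52) = 14.82 dB → 14.8 dB

14.8 dB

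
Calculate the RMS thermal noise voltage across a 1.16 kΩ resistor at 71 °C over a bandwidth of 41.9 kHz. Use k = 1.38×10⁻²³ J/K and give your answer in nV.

961 nV

T = 71 °C + 273.15 = 344.15 K
V_n = √(4kTRB)
4kTRB = 4 × 1.38×10⁻²³ × 344.15 × 1.16×10³ × 4.19×10⁴ = 9.23×10⁻¹³ V²
V_n = √(9.23×10⁻¹³) = 9.61×10⁻⁷ V = 961 nV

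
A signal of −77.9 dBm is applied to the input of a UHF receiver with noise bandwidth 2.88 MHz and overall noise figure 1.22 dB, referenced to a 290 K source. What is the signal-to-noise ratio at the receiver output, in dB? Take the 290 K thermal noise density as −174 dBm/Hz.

Noise floor: N = −174 + 10 log₁₀(B) + NF
10 log₁₀(2.88×10⁶) = 64.59 dB
N = −174 + 64.59 + 1.22 = −108.19 dBm
SNR = P_sig − N = −77.9 − (−108.19) = 30.29 dB → 30.3 dB

30.3 dB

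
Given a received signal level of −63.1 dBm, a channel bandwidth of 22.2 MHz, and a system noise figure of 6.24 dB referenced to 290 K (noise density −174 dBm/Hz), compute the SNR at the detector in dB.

31.2 dB

Noise floor: N = −174 + 10 log₁₀(B) + NF
10 log₁₀(2.22×10⁷) = 73.46 dB
N = −174 + 73.46 + 6.24 = −94.30 dBm
SNR = P_sig − N = −63.1 − (−94.30) = 31.20 dB → 31.2 dB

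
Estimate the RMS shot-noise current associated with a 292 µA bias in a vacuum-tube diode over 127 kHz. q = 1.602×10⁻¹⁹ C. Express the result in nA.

3.45 nA

I_n = √(2qI·B)
2qI·B = 2 × 1.602×10⁻¹⁹ × 2.92×10⁻⁴ × 1.27×10⁵ = 1.19×10⁻¹⁷ A²
I_n = √(1.19×10⁻¹⁷) = 3.45×10⁻⁹ A = 3.45 nA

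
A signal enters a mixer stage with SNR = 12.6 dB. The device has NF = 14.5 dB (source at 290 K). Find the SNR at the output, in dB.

By definition F = SNR_in/SNR_out, so in dB: SNR_out = SNR_in − NF
SNR_out = 12.6 − 14.5 = −1.9 dB

−1.9 dB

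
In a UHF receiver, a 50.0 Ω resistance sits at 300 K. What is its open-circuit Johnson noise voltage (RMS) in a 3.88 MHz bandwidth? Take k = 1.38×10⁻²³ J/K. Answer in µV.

1.79 µV

V_n = √(4kTRB)
4kTRB = 4 × 1.38×10⁻²³ × 300 × 5.00×10¹ × 3.88×10⁶ = 3.21×10⁻¹² V²
V_n = √(3.21×10⁻¹²) = 1.79×10⁻⁶ V = 1.79 µV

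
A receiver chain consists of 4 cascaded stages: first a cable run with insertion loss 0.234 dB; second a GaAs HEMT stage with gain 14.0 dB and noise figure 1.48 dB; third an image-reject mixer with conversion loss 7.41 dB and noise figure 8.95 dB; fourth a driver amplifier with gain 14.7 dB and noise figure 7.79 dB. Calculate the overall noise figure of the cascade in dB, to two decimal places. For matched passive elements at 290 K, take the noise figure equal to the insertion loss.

4.67 dB

Convert to linear (a loss of L dB is a gain of −L dB): F_i = 10^(NF_i/10), G_i = 10^(G_i,dB/10)
  Stage 1: F_1 = 10^(0.234/10) = 1.055, G_1 = 10^(−0.234/10) = 0.9475
  Stage 2: F_2 = 10^(1.48/10) = 1.406, G_2 = 10^(14.0/10) = 25.12
  Stage 3: F_3 = 10^(8.95/10) = 7.852, G_3 = 10^(−7.41/10) = 0.1816
  Stage 4: F_4 = 10^(7.79/10) = 6.012, G_4 = 10^(14.7/10) = 29.51
Friis cascade:
  F = 1.055 + (1.406 − 1)/0.9475 + (7.852 − 1)/23.80 + (6.012 − 1)/4.321 = 2.932
NF = 10 log₁₀(2.932) = 4.67 dB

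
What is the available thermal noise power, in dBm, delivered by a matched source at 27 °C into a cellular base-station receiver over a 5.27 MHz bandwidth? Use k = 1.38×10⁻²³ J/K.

T = 27 °C + 273.15 = 300.15 K
P_n = kTB = 1.38×10⁻²³ × 300.15 × 5.27×10⁶ = 2.18×10⁻¹⁴ W
In dBm: 10 log₁₀(2.18×10⁻¹⁴ / 10⁻³) = −106.6 dBm

−106.6 dBm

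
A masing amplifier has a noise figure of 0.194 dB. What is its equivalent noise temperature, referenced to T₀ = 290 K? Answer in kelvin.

F = 10^(0.194/10) = 1.04568
T_e = (F − 1)·T₀ = (1.04568 − 1) × 290 = 13.2 K

13.2 K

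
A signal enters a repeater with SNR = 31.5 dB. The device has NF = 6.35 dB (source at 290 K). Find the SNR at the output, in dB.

By definition F = SNR_in/SNR_out, so in dB: SNR_out = SNR_in − NF
SNR_out = 31.5 − 6.35 = 25.15 dB

25.15 dB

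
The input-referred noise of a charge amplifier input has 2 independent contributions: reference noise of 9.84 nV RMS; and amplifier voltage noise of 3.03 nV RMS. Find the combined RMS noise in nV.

Uncorrelated sources add in power (mean-square): V_tot = √(ΣV_i²)
V_tot = √[(9.84×10⁻⁹)² + (3.03×10⁻⁹)²] = 1.03×10⁻⁸ V = 10.3 nV

10.3 nV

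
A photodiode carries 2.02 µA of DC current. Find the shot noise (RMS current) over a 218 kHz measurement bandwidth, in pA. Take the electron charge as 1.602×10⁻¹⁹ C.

I_n = √(2qI·B)
2qI·B = 2 × 1.602×10⁻¹⁹ × 2.02×10⁻⁶ × 2.18×10⁵ = 1.41×10⁻¹⁹ A²
I_n = √(1.41×10⁻¹⁹) = 3.76×10⁻¹⁰ A = 376 pA

376 pA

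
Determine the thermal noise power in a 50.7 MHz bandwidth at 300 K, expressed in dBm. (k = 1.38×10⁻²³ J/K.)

P_n = kTB = 1.38×10⁻²³ × 300 × 5.07×10⁷ = 2.10×10⁻¹³ W
In dBm: 10 log₁₀(2.10×10⁻¹³ / 10⁻³) = −96.8 dBm

−96.8 dBm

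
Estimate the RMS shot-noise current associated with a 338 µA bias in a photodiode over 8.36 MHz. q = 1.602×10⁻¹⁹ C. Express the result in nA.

30.1 nA

I_n = √(2qI·B)
2qI·B = 2 × 1.602×10⁻¹⁹ × 3.38×10⁻⁴ × 8.36×10⁶ = 9.05×10⁻¹⁶ A²
I_n = √(9.05×10⁻¹⁶) = 3.01×10⁻⁸ A = 30.1 nA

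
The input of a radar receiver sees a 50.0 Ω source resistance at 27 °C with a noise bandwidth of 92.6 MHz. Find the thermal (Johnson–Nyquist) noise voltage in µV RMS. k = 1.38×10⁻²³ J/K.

T = 27 °C + 273.15 = 300.15 K
V_n = √(4kTRB)
4kTRB = 4 × 1.38×10⁻²³ × 300.15 × 5.00×10¹ × 9.26×10⁷ = 7.67×10⁻¹¹ V²
V_n = √(7.67×10⁻¹¹) = 8.76×10⁻⁶ V = 8.76 µV

8.76 µV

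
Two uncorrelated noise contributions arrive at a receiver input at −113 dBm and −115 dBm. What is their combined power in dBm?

−110.9 dBm

Convert to linear, add, convert back:
P₁ = 5.01×10⁻¹⁵ W, P₂ = 3.16×10⁻¹⁵ W
P_tot = 8.17×10⁻¹⁵ W → 10 log₁₀(P_tot / 10⁻³) = −110.9 dBm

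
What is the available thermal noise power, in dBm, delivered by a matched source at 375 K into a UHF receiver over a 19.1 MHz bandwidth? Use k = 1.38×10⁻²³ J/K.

−100.1 dBm

P_n = kTB = 1.38×10⁻²³ × 375 × 1.91×10⁷ = 9.88×10⁻¹⁴ W
In dBm: 10 log₁₀(9.88×10⁻¹⁴ / 10⁻³) = −100.1 dBm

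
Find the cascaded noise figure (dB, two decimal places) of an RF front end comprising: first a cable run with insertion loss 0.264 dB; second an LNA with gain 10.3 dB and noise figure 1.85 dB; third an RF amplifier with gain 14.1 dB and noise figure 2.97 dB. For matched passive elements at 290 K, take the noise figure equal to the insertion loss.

2.37 dB

Convert to linear (a loss of L dB is a gain of −L dB): F_i = 10^(NF_i/10), G_i = 10^(G_i,dB/10)
  Stage 1: F_1 = 10^(0.264/10) = 1.063, G_1 = 10^(−0.264/10) = 0.9410
  Stage 2: F_2 = 10^(1.85/10) = 1.531, G_2 = 10^(10.3/10) = 10.72
  Stage 3: F_3 = 10^(2.97/10) = 1.982, G_3 = 10^(14.1/10) = 25.70
Friis cascade:
  F = 1.063 + (1.531 − 1)/0.9410 + (1.982 − 1)/10.08 = 1.724
NF = 10 log₁₀(1.724) = 2.37 dB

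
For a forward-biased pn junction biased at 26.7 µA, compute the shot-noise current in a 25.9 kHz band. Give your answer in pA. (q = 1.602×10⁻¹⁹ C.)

471 pA

I_n = √(2qI·B)
2qI·B = 2 × 1.602×10⁻¹⁹ × 2.67×10⁻⁵ × 2.59×10⁴ = 2.22×10⁻¹⁹ A²
I_n = √(2.22×10⁻¹⁹) = 4.71×10⁻¹⁰ A = 471 pA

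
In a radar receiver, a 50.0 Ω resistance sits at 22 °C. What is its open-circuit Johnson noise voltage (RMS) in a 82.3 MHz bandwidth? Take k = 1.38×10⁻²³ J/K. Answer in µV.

T = 22 °C + 273.15 = 295.15 K
V_n = √(4kTRB)
4kTRB = 4 × 1.38×10⁻²³ × 295.15 × 5.00×10¹ × 8.23×10⁷ = 6.70×10⁻¹¹ V²
V_n = √(6.70×10⁻¹¹) = 8.19×10⁻⁶ V = 8.19 µV

8.19 µV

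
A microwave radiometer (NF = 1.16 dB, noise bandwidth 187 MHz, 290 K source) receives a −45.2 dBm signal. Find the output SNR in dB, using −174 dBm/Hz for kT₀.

44.9 dB

Noise floor: N = −174 + 10 log₁₀(B) + NF
10 log₁₀(1.87×10⁸) = 82.72 dB
N = −174 + 82.72 + 1.16 = −90.12 dBm
SNR = P_sig − N = −45.2 − (−90.12) = 44.92 dB → 44.9 dB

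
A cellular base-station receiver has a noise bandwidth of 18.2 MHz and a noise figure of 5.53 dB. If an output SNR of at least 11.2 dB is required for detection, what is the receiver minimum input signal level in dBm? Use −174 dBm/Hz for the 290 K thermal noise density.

−84.7 dBm

Sensitivity = −174 + 10 log₁₀(B) + NF + SNR_min
= −174 + 72.6 + 5.53 + 11.2
= −84.67 dBm → −84.7 dBm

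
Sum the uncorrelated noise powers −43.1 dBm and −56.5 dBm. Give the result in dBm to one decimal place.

−42.9 dBm

Convert to linear, add, convert back:
P₁ = 4.90×10⁻⁸ W, P₂ = 2.24×10⁻⁹ W
P_tot = 5.12×10⁻⁸ W → 10 log₁₀(P_tot / 10⁻³) = −42.9 dBm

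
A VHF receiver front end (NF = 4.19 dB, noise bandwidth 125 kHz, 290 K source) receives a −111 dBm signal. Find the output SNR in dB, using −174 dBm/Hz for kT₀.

7.8 dB

Noise floor: N = −174 + 10 log₁₀(B) + NF
10 log₁₀(1.25×10⁵) = 50.97 dB
N = −174 + 50.97 + 4.19 = −118.84 dBm
SNR = P_sig − N = −111 − (−118.84) = 7.84 dB → 7.8 dB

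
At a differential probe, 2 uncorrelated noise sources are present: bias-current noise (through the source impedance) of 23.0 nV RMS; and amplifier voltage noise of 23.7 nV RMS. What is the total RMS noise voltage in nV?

33.0 nV

Uncorrelated sources add in power (mean-square): V_tot = √(ΣV_i²)
V_tot = √[(2.30×10⁻⁸)² + (2.37×10⁻⁸)²] = 3.30×10⁻⁸ V = 33.0 nV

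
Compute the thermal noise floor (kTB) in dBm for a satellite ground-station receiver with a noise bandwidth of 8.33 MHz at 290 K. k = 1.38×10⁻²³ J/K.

P_n = kTB = 1.38×10⁻²³ × 290 × 8.33×10⁶ = 3.33×10⁻¹⁴ W
In dBm: 10 log₁₀(3.33×10⁻¹⁴ / 10⁻³) = −104.8 dBm

−104.8 dBm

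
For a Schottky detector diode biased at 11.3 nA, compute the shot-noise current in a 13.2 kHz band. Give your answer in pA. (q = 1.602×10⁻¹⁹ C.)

I_n = √(2qI·B)
2qI·B = 2 × 1.602×10⁻¹⁹ × 1.13×10⁻⁸ × 1.32×10⁴ = 4.78×10⁻²³ A²
I_n = √(4.78×10⁻²³) = 6.91×10⁻¹² A = 6.91 pA

6.91 pA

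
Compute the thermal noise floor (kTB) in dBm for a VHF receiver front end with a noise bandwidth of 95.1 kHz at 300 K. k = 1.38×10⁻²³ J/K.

P_n = kTB = 1.38×10⁻²³ × 300 × 9.51×10⁴ = 3.94×10⁻¹⁶ W
In dBm: 10 log₁₀(3.94×10⁻¹⁶ / 10⁻³) = −124.0 dBm

−124.0 dBm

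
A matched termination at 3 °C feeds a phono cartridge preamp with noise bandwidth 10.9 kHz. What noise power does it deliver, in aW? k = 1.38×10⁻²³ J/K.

41.5 aW

T = 3 °C + 273.15 = 276.15 K
P_n = kTB = 1.38×10⁻²³ × 276.15 × 1.09×10⁴ = 4.15×10⁻¹⁷ W = 41.5 aW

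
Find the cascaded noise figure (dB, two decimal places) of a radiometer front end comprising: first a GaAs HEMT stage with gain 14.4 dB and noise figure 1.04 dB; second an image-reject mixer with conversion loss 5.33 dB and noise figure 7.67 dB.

Convert to linear (a loss of L dB is a gain of −L dB): F_i = 10^(NF_i/10), G_i = 10^(G_i,dB/10)
  Stage 1: F_1 = 10^(1.04/10) = 1.271, G_1 = 10^(14.4/10) = 27.54
  Stage 2: F_2 = 10^(7.67/10) = 5.848, G_2 = 10^(−5.33/10) = 0.2931
Friis cascade:
  F = 1.271 + (5.848 − 1)/27.54 = 1.447
NF = 10 log₁₀(1.447) = 1.60 dB

1.60 dB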